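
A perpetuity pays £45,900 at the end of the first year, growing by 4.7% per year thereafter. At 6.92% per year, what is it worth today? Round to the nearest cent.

£2,067,567.57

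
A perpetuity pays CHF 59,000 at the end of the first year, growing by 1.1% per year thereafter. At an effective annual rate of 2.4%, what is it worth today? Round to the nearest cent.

PV = PMT / (i − g) = 59000 / (0.024 − 0.011) = 59000 / 0.013000 = 4,538,461.5385

CHF 4,538,461.54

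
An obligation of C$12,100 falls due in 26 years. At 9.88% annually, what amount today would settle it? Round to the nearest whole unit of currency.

PV = FV·(1+i)^(−n) = 12,100 × 0.086321 = 1,044.4808

C$1,044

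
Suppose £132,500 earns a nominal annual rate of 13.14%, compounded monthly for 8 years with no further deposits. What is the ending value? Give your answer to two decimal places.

£376,933.58

i = 0.1314/12 = 0.01095 per month; n = 8·12 = 96.
132,500 × (1+0.01095)^96 = 132,500 × 2.844782 = 376,933.5821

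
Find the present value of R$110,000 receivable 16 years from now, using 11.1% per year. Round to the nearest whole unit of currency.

R$20,416

PV = FV·(1+i)^(−n) = 110,000 × 0.185599 = 20,415.8630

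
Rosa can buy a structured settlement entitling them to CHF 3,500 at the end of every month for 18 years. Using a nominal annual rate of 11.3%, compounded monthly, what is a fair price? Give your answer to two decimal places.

CHF 322,596.38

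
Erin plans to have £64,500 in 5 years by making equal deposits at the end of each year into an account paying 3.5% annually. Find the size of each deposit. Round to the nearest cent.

£12,028.05

PMT = 64500 / ( [(1+0.035)^5 − 1] / 0.035 ) = 64500 / 5.362466 = 12,028.0486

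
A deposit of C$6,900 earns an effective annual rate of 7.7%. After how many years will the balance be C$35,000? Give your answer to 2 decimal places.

(1+i)^n = 35000/6900 = 5.07246, so n = ln 5.07246 / ln 1.077 = 21.8905 years

21.89 years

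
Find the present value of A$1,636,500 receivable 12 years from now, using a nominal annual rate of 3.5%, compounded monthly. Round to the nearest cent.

With 12 periods per year: i = 0.00291667, n = 144.
Discount factor = (1+0.00291667)^(−144) = 0.657449; PV = 1,636,500 × 0.657449 = 1,075,914.6388

A$1,075,914.64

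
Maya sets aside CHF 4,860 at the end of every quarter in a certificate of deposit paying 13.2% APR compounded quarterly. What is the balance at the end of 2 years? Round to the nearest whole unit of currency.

With 4 periods per year: i = 0.033, n = 8.
FV = 4860 × [(1+0.033)^8 − 1] / 0.033 = 4860 × 8.987567 = 43,679.5761

CHF 43,680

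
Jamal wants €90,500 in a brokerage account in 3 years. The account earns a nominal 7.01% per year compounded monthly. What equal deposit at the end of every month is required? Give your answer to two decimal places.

€2,266.12

Periodic rate i = 0.0701/12 = 0.00584167; n = 3 × 12 = 36 periods.
FV-annuity factor = 39.936098; PMT = 90500 / 39.936098 = 2,266.1202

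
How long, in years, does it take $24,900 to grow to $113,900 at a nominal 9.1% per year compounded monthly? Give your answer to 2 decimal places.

Periodic rate i = 0.091/12 = 0.00758333.
n = ln(113900/24900) / ln(1+0.00758333) = ln(4.57430) / 0.007555 = 201.2586 months
= 201.2586/12 years

16.77 years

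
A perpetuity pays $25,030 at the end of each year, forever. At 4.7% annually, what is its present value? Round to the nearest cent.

PV = PMT / i = 25030 / 0.047 = 532,553.1915

$532,553.19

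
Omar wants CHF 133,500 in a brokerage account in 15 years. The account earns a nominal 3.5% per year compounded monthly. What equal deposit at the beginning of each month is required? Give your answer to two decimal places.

i = 0.035/12 = 0.00291667 per month; n = 15·12 = 180.
PMT = 133500 / ( [(1+0.00291667)^180 − 1] / 0.00291667 × (1+i) ) = 133500 / 236.975200 = 563.3501

CHF 563.35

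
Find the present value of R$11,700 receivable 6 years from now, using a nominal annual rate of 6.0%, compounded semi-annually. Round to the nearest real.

i = 0.06/2 = 0.03 per half-year; n = 6·2 = 12.
Discount factor = (1+0.03)^(−12) = 0.701380; PV = 11,700 × 0.701380 = 8,206.1446

R$8,206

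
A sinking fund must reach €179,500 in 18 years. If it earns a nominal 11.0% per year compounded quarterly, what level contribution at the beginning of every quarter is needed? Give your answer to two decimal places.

€793.85

Periodic rate i = 0.11/4 = 0.0275; n = 18 × 4 = 72 periods.
FV-annuity factor × (1+i) = 226.112288; PMT = 179500 / 226.112288 = 793.8534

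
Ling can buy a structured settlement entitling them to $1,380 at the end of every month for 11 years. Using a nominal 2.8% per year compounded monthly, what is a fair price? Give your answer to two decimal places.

With 12 periods per year: i = 0.00233333, n = 132.
Annuity factor a(132|0.00233333) = 113.494699; PV = 1380 × 113.494699 = 156,622.6851

$156,622.69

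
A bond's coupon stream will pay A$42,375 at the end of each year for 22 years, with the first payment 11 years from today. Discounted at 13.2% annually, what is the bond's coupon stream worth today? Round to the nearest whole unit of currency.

A$86,838

Value one period before first payment (t=10): 42375 × [1 − (1+0.132)^(−22)] / 0.132 = 42375 × 7.080530 = 300,037.4656
Discount back 10 years: 300,037.4656 × (1+0.132)^(−10) = 300,037.4656 × 0.289425 = 86,838.2814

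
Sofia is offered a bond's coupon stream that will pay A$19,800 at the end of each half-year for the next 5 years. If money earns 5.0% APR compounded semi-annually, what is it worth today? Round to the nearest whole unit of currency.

A$173,291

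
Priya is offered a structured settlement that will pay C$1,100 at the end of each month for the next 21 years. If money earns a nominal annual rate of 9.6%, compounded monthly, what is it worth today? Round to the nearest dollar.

C$119,039

Periodic rate i = 0.096/12 = 0.008; n = 21 × 12 = 252 periods.
PV = PMT · [1 − (1+i)^(−n)] / i = 1100 · 108.217528 = 119,039.2812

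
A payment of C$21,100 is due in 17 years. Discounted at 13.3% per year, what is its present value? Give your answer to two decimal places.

C$2,525.65

PV = 21,100 / (1 + 0.133)^17 = 21,100 / 8.354269 = 2,525.6548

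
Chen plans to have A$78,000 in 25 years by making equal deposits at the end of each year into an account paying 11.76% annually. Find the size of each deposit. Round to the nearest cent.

PMT = 78000 / ( [(1+0.1176)^25 − 1] / 0.1176 ) = 78000 / 128.506674 = 606.9724

A$606.97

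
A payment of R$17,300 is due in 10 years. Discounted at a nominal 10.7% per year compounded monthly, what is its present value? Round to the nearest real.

Periodic rate i = 0.107/12 = 0.00891667; n = 10 × 12 = 120 periods.
Discount factor = (1+0.00891667)^(−120) = 0.344639; PV = 17,300 × 0.344639 = 5,962.2549

R$5,962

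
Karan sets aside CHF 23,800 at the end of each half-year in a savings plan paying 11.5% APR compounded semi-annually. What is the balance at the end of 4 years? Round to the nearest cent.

With 2 periods per year: i = 0.0575, n = 8.
Accumulation factor s(8|0.0575) = 9.809088; FV = 23800 × 9.809088 = 233,456.2872

CHF 233,456.29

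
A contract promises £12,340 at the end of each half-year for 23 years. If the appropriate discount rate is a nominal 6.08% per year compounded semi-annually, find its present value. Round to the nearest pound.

£303,551

With 2 periods per year: i = 0.0304, n = 46.
PV = 12340 × [1 − (1+0.0304)^(−46)] / 0.0304 = 12340 × 24.598955 = 303,551.1064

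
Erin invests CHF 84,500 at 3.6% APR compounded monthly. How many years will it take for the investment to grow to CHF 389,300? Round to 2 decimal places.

Periodic rate i = 0.036/12 = 0.003.
(1+i)^n = 389300/84500 = 4.60710, so n = ln 4.60710 / ln 1.003 = 509.9630 months
= 509.9630/12 years

42.50 years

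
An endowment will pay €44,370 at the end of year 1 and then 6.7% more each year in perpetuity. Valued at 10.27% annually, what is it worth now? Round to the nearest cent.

€1,242,857.14

PV = D₁/(r − g) = 44370/(0.1027 − 0.067) = 1,242,857.1429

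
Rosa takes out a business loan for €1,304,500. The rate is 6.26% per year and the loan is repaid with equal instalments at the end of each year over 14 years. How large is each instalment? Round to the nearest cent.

€142,612.70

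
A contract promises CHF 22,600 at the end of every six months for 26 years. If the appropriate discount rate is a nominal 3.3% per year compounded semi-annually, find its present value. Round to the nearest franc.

i = 0.033/2 = 0.0165 per half-year; n = 26·2 = 52.
PV = PMT · [1 − (1+i)^(−n)] / i = 22600 · 34.727975 = 784,852.2405

CHF 784,852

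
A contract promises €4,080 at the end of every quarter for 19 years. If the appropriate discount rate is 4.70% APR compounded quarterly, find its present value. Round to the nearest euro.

Periodic rate i = 0.047/4 = 0.01175; n = 19 × 4 = 76 periods.
Annuity factor a(76|0.01175) = 50.079786; PV = 4080 × 50.079786 = 204,325.5285

€204,326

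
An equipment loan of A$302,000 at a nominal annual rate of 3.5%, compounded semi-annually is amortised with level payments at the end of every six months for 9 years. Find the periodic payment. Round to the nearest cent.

A$19,703.97

Periodic rate i = 0.035/2 = 0.0175; n = 9 × 2 = 18 periods.
PMT = 302000 / ( [1 − (1+0.0175)^(−18)] / 0.0175 ) = 302000 / 15.326863 = 19,703.9672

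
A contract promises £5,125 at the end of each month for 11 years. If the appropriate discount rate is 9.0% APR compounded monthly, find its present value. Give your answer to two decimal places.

Periodic rate i = 0.09/12 = 0.0075; n = 11 × 12 = 132 periods.
Annuity factor a(132|0.0075) = 83.606420; PV = 5125 × 83.606420 = 428,482.9032

£428,482.90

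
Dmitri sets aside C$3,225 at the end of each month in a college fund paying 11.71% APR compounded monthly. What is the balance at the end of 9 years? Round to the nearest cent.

i = 0.1171/12 = 0.00975833 per month; n = 9·12 = 108.
FV = PMT · [(1+i)^n − 1] / i = 3225 · 190.011798 = 612,788.0495

C$612,788.05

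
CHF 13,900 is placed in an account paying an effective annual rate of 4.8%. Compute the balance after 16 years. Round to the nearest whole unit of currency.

FV = 13,900 × (1 + 0.048)^16 = 29,430.3429

CHF 29,430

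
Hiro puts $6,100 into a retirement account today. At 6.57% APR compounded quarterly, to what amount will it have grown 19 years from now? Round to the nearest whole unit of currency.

Periodic rate i = 0.0657/4 = 0.016425; n = 19 × 4 = 76 periods.
FV = 6,100 × (1 + 0.016425)^76 = 21,040.4757

$21,040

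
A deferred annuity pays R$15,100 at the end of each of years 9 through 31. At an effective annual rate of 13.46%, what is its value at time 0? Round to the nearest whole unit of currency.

PV at t=8 (ordinary 23-year annuity): 15100 × a(23|0.1346) = 15100 × 7.022442 = 106,038.8806
Discount back 8 years: 106,038.8806 × (1+0.1346)^(−8) = 106,038.8806 × 0.364131 = 38,612.0536

R$38,612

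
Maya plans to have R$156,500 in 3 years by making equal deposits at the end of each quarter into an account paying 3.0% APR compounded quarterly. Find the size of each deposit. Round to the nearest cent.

With 4 periods per year: i = 0.0075, n = 12.
FV-annuity factor = 12.507586; PMT = 156500 / 12.507586 = 12,512.4061

R$12,512.41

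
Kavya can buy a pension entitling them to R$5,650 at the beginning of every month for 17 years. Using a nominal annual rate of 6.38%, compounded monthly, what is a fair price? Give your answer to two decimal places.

Periodic rate i = 0.0638/12 = 0.00531667; n = 17 × 12 = 204 periods.
PV = PMT · [1 − (1+i)^(−n)] / i × (1+i) = 5650 · 124.985210 = 706,166.4353
(Beginning-of-period payments → annuity-due factor ×(1+i).)

R$706,166.44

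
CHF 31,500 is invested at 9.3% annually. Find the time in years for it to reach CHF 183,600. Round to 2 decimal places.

19.82 years

(1+i)^n = 183600/31500 = 5.82857, so n = ln 5.82857 / ln 1.093 = 19.8229 years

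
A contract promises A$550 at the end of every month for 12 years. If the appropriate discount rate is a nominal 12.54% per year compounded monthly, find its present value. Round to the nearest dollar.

Periodic rate i = 0.1254/12 = 0.01045; n = 12 × 12 = 144 periods.
Annuity factor a(144|0.01045) = 74.277283; PV = 550 × 74.277283 = 40,852.5054

A$40,853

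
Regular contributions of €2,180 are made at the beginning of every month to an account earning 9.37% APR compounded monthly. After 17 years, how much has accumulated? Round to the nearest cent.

€1,093,866.04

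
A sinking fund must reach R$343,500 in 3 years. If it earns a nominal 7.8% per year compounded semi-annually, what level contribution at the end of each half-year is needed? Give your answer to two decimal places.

R$51,917.05

Periodic rate i = 0.078/2 = 0.039; n = 3 × 2 = 6 periods.
PMT = 343500 / ( [(1+0.039)^6 − 1] / 0.039 ) = 343500 / 6.616324 = 51,917.0483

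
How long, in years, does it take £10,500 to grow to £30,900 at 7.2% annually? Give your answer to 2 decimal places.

15.52 years

(1+i)^n = 30900/10500 = 2.94286, so n = ln 2.94286 / ln 1.072 = 15.5248 years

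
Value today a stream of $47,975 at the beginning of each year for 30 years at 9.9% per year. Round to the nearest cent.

$501,205.86

PV = 47975 × [1 − (1+0.099)^(−30)] / 0.099 × (1+i) = 47975 × 10.447230 = 501,205.8573
(annuity-due: payments at period start, so ×(1+i).)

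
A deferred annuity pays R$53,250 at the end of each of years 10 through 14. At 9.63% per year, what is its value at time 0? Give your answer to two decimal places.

R$89,084.28

Value one period before first payment (t=9): 53250 × [1 − (1+0.0963)^(−5)] / 0.0963 = 53250 × 3.826892 = 203,781.9990
PV₀ = 203,781.9990 / (1+0.0963)^9 = 203,781.9990 / 2.287519 = 89,084.2835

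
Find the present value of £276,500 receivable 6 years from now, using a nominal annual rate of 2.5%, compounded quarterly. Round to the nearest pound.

£238,097

Periodic rate i = 0.025/4 = 0.00625; n = 6 × 4 = 24 periods.
Discount factor = (1+0.00625)^(−24) = 0.861110; PV = 276,500 × 0.861110 = 238,096.8746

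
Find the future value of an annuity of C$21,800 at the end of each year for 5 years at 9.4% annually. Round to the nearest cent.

C$131,510.48

FV = 21800 × [(1+0.094)^5 − 1] / 0.094 = 21800 × 6.032591 = 131,510.4837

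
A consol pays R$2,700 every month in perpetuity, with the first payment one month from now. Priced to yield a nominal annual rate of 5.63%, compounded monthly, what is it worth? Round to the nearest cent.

Periodic rate i = 0.0563/12 = 0.00469167.
PV = C/r = 2700/0.00469167 = 575,488.4547

R$575,488.45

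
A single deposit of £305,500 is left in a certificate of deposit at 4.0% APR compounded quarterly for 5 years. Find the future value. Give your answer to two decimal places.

£372,768.06

With 4 periods per year: i = 0.01, n = 20.
FV = 305,500 × (1 + 0.01)^20 = 372,768.0572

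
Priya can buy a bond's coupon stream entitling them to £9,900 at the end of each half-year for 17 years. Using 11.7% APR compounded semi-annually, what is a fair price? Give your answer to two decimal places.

£144,740.70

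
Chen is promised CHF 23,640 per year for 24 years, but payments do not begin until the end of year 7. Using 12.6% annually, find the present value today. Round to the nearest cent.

CHF 86,719.94

PV at t=6 (ordinary 24-year annuity): 23640 × a(24|0.126) = 23640 × 7.476561 = 176,745.8932
Discount back 6 years: 176,745.8932 × (1+0.126)^(−6) = 176,745.8932 × 0.490648 = 86,719.9439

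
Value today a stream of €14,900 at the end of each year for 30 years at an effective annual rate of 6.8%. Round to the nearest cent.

PV = 14900 × [1 − (1+0.068)^(−30)] / 0.068 = 14900 × 12.662482 = 188,670.9788

€188,670.98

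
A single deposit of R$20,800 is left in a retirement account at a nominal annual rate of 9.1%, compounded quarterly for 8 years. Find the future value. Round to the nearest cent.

Periodic rate i = 0.091/4 = 0.02275; n = 8 × 4 = 32 periods.
FV = 20,800 × (1 + 0.02275)^32 = 42,725.4806

R$42,725.48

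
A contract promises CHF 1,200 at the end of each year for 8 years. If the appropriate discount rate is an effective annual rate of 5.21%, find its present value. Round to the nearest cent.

PV = 1200 × [1 − (1+0.0521)^(−8)] / 0.0521 = 1200 × 6.408700 = 7,690.4395

CHF 7,690.44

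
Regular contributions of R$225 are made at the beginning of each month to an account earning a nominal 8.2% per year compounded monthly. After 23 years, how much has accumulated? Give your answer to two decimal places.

R$184,018.78

i = 0.082/12 = 0.00683333 per month; n = 23·12 = 276.
FV = 225 × [(1+0.00683333)^276 − 1] / 0.00683333 × (1+i) = 225 × 817.861251 = 184,018.7814
(annuity-due: payments at period start, so ×(1+i).)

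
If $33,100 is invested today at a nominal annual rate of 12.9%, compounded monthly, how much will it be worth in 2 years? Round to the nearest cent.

With 12 periods per year: i = 0.01075, n = 24.
FV = 33,100 × (1 + 0.01075)^24 = 42,783.6659

$42,783.67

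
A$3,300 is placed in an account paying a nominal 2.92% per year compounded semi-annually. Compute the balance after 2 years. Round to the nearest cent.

A$3,496.98

i = 0.0292/2 = 0.0146 per half-year; n = 2·2 = 4.
FV = PV·(1+i)^n = 3,300 × 1.059691 = 3,496.9818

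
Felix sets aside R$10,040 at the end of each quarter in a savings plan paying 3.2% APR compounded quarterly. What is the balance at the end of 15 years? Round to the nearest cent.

R$769,303.62

With 4 periods per year: i = 0.008, n = 60.
Accumulation factor s(60|0.008) = 76.623867; FV = 10040 × 76.623867 = 769,303.6230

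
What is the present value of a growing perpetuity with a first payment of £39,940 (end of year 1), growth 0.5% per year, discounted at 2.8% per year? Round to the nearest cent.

PV = D₁/(r − g) = 39940/(0.028 − 0.005) = 1,736,521.7391

£1,736,521.74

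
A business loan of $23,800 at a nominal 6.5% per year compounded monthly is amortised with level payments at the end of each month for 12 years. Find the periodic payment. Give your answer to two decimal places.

With 12 periods per year: i = 0.00541667, n = 144.
PMT = 23800 / ( [1 − (1+0.00541667)^(−144)] / 0.00541667 ) = 23800 / 99.808260 = 238.4572

$238.46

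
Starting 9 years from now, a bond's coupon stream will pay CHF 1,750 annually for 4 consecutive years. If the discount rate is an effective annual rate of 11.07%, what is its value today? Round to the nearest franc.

PV at t=8 (ordinary 4-year annuity): 1750 × a(4|0.1107) = 1750 × 3.097815 = 5,421.1755
Discount back 8 years: 5,421.1755 × (1+0.1107)^(−8) = 5,421.1755 × 0.431744 = 2,340.5574

CHF 2,341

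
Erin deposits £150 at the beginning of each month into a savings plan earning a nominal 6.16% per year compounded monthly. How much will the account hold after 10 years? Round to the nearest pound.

£24,924

With 12 periods per year: i = 0.00513333, n = 120.
FV = 150 × [(1+0.00513333)^120 − 1] / 0.00513333 × (1+i) = 150 × 166.158742 = 24,923.8113
(annuity-due: payments at period start, so ×(1+i).)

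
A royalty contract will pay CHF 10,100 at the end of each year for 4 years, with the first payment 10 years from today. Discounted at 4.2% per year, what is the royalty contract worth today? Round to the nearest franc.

CHF 25,198

PV at t=9 (ordinary 4-year annuity): 10100 × a(4|0.042) = 10100 × 3.612851 = 36,489.7933
PV₀ = 36,489.7933 / (1+0.042)^9 = 36,489.7933 / 1.448136 = 25,197.7598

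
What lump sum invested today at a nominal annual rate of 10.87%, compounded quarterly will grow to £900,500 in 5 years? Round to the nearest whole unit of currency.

£526,738

With 4 periods per year: i = 0.027175, n = 20.
Discount factor = (1+0.027175)^(−20) = 0.584940; PV = 900,500 × 0.584940 = 526,738.3057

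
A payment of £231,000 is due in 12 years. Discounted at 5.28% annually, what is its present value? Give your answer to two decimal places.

£124,583.77

PV = FV·(1+i)^(−n) = 231,000 × 0.539324 = 124,583.7688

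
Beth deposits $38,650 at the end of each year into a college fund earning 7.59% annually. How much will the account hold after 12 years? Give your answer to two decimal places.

$715,874.72

Accumulation factor s(12|0.0759) = 18.521985; FV = 38650 × 18.521985 = 715,874.7227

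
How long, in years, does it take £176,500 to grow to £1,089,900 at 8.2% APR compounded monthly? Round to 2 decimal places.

22.28 years

Periodic rate i = 0.082/12 = 0.00683333.
(1+i)^n = 1.0899e+06/176500 = 6.17507, so n = ln 6.17507 / ln 1.00683 = 267.3268 months
= 267.3268/12 years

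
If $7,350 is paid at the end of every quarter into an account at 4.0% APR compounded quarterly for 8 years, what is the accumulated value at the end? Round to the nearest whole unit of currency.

i = 0.04/4 = 0.01 per quarter; n = 8·4 = 32.
FV = PMT · [(1+i)^n − 1] / i = 7350 · 37.494068 = 275,581.3987

$275,581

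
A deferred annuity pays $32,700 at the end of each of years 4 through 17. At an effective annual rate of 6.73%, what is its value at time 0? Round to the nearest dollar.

PV at t=3 (ordinary 14-year annuity): 32700 × a(14|0.0673) = 32700 × 8.888848 = 290,665.3381
Discount back 3 years: 290,665.3381 × (1+0.0673)^(−3) = 290,665.3381 × 0.822509 = 239,074.7536

$239,075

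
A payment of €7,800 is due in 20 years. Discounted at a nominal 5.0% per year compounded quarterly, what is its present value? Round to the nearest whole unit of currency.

With 4 periods per year: i = 0.0125, n = 80.
Discount factor = (1+0.0125)^(−80) = 0.370167; PV = 7,800 × 0.370167 = 2,887.3009

€2,887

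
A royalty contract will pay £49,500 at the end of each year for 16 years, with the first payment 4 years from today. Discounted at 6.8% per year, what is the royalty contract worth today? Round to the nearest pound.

Value one period before first payment (t=3): 49500 × [1 − (1+0.068)^(−16)] / 0.068 = 49500 × 9.573121 = 473,869.5059
PV₀ = 473,869.5059 / (1+0.068)^3 = 473,869.5059 / 1.218186 = 388,995.8823

£388,996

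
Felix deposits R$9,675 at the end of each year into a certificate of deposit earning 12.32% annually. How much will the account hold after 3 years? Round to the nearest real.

R$32,748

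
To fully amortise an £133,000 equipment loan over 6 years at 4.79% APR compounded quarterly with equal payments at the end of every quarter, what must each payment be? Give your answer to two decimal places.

£6,408.99

i = 0.0479/4 = 0.011975 per quarter; n = 6·4 = 24.
PMT = 133000 / ( [1 − (1+0.011975)^(−24)] / 0.011975 ) = 133000 / 20.752114 = 6,408.9856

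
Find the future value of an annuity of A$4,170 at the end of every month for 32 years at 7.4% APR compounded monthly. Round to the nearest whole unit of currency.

A$6,490,776

i = 0.074/12 = 0.00616667 per month; n = 32·12 = 384.
FV = PMT · [(1+i)^n − 1] / i = 4170 · 1556.541122 = 6,490,776.4770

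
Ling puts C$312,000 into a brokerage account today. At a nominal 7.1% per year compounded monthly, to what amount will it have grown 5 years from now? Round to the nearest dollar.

C$444,503

i = 0.071/12 = 0.00591667 per month; n = 5·12 = 60.
312,000 × (1+0.00591667)^60 = 312,000 × 1.424690 = 444,503.1332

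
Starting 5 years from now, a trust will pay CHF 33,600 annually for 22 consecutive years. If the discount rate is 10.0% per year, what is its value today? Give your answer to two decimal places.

CHF 201,300.29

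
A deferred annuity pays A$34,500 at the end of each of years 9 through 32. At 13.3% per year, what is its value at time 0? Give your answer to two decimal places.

A$90,756.44

PV at t=8 (ordinary 24-year annuity): 34500 × a(24|0.133) = 34500 × 7.143279 = 246,443.1323
Discount back 8 years: 246,443.1323 × (1+0.133)^(−8) = 246,443.1323 × 0.368265 = 90,756.4377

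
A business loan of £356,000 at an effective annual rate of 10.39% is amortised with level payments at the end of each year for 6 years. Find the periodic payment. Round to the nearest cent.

Annuity-PV factor = 4.305932; PMT = 356000 / 4.305932 = 82,676.6376

£82,676.64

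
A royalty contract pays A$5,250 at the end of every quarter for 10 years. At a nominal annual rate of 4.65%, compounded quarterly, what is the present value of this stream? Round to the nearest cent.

Periodic rate i = 0.0465/4 = 0.011625; n = 10 × 4 = 40 periods.
Annuity factor a(40|0.011625) = 31.843264; PV = 5250 × 31.843264 = 167,177.1369

A$167,177.14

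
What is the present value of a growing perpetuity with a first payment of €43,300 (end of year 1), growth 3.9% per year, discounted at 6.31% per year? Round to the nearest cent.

PV = D₁/(r − g) = 43300/(0.0631 − 0.039) = 1,796,680.4979

€1,796,680.50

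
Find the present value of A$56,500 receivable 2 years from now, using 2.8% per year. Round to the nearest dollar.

PV = 56,500 / (1 + 0.028)^2 = 56,500 / 1.056784 = 53,464.0948

A$53,464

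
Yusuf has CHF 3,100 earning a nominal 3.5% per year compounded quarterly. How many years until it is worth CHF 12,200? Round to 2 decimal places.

39.31 years

Periodic rate i = 0.035/4 = 0.00875.
(1+i)^n = 12200/3100 = 3.93548, so n = ln 3.93548 / ln 1.00875 = 157.2593 quarters
= 157.2593/4 years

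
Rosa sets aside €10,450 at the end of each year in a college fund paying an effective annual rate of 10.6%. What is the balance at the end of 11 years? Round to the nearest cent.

€200,033.67

Accumulation factor s(11|0.106) = 19.141978; FV = 10450 × 19.141978 = 200,033.6715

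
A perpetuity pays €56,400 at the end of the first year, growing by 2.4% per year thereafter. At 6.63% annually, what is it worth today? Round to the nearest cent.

PV = D₁/(r − g) = 56400/(0.0663 − 0.024) = 1,333,333.3333

€1,333,333.33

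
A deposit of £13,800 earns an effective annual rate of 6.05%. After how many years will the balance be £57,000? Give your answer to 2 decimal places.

24.15 years

n = ln(57000/13800) / ln(1+0.0605) = ln(4.13043) / 0.058740 = 24.1466 years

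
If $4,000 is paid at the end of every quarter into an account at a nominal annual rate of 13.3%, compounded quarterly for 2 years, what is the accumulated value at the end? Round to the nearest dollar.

$35,982

With 4 periods per year: i = 0.03325, n = 8.
Accumulation factor s(8|0.03325) = 8.995554; FV = 4000 × 8.995554 = 35,982.2172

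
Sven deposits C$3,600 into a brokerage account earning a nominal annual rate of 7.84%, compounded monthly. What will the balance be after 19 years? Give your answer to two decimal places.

C$15,889.98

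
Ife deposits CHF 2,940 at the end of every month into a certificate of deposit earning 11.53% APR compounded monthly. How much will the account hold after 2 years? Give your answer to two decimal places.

CHF 78,934.75

With 12 periods per year: i = 0.00960833, n = 24.
FV = 2940 × [(1+0.00960833)^24 − 1] / 0.00960833 = 2940 × 26.848555 = 78,934.7520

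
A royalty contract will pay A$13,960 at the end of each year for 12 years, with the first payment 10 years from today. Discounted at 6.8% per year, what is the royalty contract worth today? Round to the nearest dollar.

PV at t=9 (ordinary 12-year annuity): 13960 × a(12|0.068) = 13960 × 8.028042 = 112,071.4614
Discount back 9 years: 112,071.4614 × (1+0.068)^(−9) = 112,071.4614 × 0.553170 = 61,994.5856

A$61,995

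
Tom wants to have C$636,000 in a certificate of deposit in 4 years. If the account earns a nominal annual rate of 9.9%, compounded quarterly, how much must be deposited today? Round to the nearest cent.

C$430,100.83

Periodic rate i = 0.099/4 = 0.02475; n = 4 × 4 = 16 periods.
Discount factor = (1+0.02475)^(−16) = 0.676259; PV = 636,000 × 0.676259 = 430,100.8332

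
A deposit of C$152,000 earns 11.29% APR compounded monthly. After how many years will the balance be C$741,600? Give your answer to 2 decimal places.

14.10 years

Periodic rate i = 0.1129/12 = 0.00940833.
(1+i)^n = 741600/152000 = 4.87895, so n = ln 4.87895 / ln 1.00941 = 169.2514 months
= 169.2514/12 years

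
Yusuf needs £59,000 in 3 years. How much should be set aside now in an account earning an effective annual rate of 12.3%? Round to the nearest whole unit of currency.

£41,659

PV = FV·(1+i)^(−n) = 59,000 × 0.706091 = 41,659.3743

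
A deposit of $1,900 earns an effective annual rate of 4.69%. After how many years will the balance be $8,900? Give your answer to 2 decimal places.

(1+i)^n = 8900/1900 = 4.68421, so n = ln 4.68421 / ln 1.0469 = 33.6915 years

33.69 years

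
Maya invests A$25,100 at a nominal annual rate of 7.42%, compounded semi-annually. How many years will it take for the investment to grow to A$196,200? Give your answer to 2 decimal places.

Periodic rate i = 0.0742/2 = 0.0371.
n = ln(196200/25100) / ln(1+0.0371) = ln(7.81673) / 0.036428 = 56.4469 half-years
= 56.4469/2 years

28.22 years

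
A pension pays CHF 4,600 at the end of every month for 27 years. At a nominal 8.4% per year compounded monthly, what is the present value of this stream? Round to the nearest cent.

With 12 periods per year: i = 0.007, n = 324.
Annuity factor a(324|0.007) = 127.951404; PV = 4600 × 127.951404 = 588,576.4596

CHF 588,576.46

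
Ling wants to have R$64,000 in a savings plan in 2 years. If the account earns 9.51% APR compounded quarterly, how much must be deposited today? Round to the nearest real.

R$53,033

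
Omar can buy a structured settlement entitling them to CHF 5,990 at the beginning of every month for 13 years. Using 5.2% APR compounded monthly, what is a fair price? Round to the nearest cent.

CHF 681,111.46

i = 0.052/12 = 0.00433333 per month; n = 13·12 = 156.
PV = 5990 × [1 − (1+0.00433333)^(−156)] / 0.00433333 × (1+i) = 5990 × 113.708090 = 681,111.4602
Payments are at the start of each period, so multiply by (1+i).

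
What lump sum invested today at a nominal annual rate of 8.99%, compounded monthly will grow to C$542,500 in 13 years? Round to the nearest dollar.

i = 0.0899/12 = 0.00749167 per month; n = 13·12 = 156.
Discount factor = (1+0.00749167)^(−156) = 0.312127; PV = 542,500 × 0.312127 = 169,329.0898

C$169,329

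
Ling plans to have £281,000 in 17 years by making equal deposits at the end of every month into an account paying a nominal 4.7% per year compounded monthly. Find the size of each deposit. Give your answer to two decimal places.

With 12 periods per year: i = 0.00391667, n = 204.
FV-annuity factor = 311.450916; PMT = 281000 / 311.450916 = 902.2288

£902.23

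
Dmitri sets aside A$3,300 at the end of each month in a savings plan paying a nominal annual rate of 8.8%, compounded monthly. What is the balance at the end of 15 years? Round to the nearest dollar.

A$1,226,446

With 12 periods per year: i = 0.00733333, n = 180.
FV = 3300 × [(1+0.00733333)^180 − 1] / 0.00733333 = 3300 × 371.650181 = 1,226,445.5979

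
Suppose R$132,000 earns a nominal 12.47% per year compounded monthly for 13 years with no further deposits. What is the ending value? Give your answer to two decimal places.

Periodic rate i = 0.1247/12 = 0.0103917; n = 13 × 12 = 156 periods.
132,000 × (1+0.0103917)^156 = 132,000 × 5.016512 = 662,179.6267

R$662,179.63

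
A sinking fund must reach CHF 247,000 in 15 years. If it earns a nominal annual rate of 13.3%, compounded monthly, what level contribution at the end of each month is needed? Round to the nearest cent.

i = 0.133/12 = 0.0110833 per month; n = 15·12 = 180.
PMT = 247000 / ( [(1+0.0110833)^180 − 1] / 0.0110833 ) = 247000 / 565.890822 = 436.4800

CHF 436.48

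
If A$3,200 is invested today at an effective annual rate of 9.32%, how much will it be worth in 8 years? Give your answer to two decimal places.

A$6,527.50

FV = PV·(1+i)^n = 3,200 × 2.039844 = 6,527.5012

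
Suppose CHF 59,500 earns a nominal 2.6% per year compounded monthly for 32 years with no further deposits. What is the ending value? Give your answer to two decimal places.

CHF 136,602.64

i = 0.026/12 = 0.00216667 per month; n = 32·12 = 384.
FV = 59,500 × (1 + 0.00216667)^384 = 136,602.6408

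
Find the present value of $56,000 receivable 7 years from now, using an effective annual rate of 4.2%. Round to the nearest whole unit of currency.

$41,987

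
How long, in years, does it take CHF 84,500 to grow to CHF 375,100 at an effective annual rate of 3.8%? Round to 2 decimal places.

39.96 years

(1+i)^n = 375100/84500 = 4.43905, so n = ln 4.43905 / ln 1.038 = 39.9627 years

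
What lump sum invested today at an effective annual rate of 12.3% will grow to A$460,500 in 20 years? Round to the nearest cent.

Discount factor = (1+0.123)^(−20) = 0.098266; PV = 460,500 × 0.098266 = 45,251.6594

A$45,251.66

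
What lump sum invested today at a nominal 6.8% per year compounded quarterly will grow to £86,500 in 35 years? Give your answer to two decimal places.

Periodic rate i = 0.068/4 = 0.017; n = 35 × 4 = 140 periods.
PV = 86,500 / (1 + 0.017)^140 = 86,500 / 10.590913 = 8,167.3788

£8,167.38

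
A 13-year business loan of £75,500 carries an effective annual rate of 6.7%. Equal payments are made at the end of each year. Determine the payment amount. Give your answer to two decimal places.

£8,880.64

Annuity-PV factor = 8.501636; PMT = 75500 / 8.501636 = 8,880.6434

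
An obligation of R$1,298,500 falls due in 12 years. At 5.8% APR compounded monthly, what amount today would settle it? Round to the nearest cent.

i = 0.058/12 = 0.00483333 per month; n = 12·12 = 144.
Discount factor = (1+0.00483333)^(−144) = 0.499412; PV = 1,298,500 × 0.499412 = 648,486.7883

R$648,486.79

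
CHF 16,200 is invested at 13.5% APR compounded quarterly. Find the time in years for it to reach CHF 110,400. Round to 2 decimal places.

14.45 years

Periodic rate i = 0.135/4 = 0.03375.
n = ln(110400/16200) / ln(1+0.03375) = ln(6.81481) / 0.033193 = 57.8164 quarters
= 57.8164/4 years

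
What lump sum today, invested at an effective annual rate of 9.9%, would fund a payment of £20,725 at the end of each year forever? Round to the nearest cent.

£209,343.43

PV = C/r = 20725/0.099 = 209,343.4343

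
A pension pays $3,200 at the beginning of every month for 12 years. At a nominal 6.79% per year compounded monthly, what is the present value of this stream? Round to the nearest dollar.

With 12 periods per year: i = 0.00565833, n = 144.
PV = PMT · [1 − (1+i)^(−n)] / i × (1+i) = 3200 · 98.863333 = 316,362.6667
(annuity-due: payments at period start, so ×(1+i).)

$316,363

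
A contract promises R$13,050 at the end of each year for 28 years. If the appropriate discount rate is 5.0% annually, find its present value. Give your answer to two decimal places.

R$194,420.56

PV = 13050 × [1 − (1+0.05)^(−28)] / 0.05 = 13050 × 14.898127 = 194,420.5607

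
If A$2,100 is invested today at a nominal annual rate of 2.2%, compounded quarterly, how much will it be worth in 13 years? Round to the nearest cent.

i = 0.022/4 = 0.0055 per quarter; n = 13·4 = 52.
2,100 × (1+0.0055)^52 = 2,100 × 1.330050 = 2,793.1045

A$2,793.10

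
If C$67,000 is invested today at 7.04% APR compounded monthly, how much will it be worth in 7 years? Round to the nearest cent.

C$109,514.03

With 12 periods per year: i = 0.00586667, n = 84.
FV = 67,000 × (1 + 0.00586667)^84 = 109,514.0336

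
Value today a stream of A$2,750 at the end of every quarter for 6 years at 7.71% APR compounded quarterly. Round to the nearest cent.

With 4 periods per year: i = 0.019275, n = 24.
PV = 2750 × [1 − (1+0.019275)^(−24)] / 0.019275 = 2750 × 19.070187 = 52,443.0152

A$52,443.02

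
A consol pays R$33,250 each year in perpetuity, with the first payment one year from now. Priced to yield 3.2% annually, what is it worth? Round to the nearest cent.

PV = C/r = 33250/0.032 = 1,039,062.5000

R$1,039,062.50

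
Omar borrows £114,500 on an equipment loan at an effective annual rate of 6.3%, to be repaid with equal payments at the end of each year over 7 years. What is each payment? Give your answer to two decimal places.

£20,730.20

Annuity-PV factor = 5.523344; PMT = 114500 / 5.523344 = 20,730.1969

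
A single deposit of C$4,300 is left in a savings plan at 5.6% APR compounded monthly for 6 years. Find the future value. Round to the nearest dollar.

C$6,012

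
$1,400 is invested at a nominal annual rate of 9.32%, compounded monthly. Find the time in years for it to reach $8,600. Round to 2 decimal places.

19.55 years

Periodic rate i = 0.0932/12 = 0.00776667.
(1+i)^n = 8600/1400 = 6.14286, so n = ln 6.14286 / ln 1.00777 = 234.6348 months
= 234.6348/12 years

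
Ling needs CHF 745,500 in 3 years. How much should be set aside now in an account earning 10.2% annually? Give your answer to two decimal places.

Discount factor = (1+0.102)^(−3) = 0.747232; PV = 745,500 × 0.747232 = 557,061.1408

CHF 557,061.14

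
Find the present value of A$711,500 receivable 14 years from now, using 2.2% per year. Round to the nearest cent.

A$524,641.16

Discount factor = (1+0.022)^(−14) = 0.737373; PV = 711,500 × 0.737373 = 524,641.1644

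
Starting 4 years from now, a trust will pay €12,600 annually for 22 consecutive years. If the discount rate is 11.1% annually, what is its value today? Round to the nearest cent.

€74,606.67

PV at t=3 (ordinary 22-year annuity): 12600 × a(22|0.111) = 12600 × 8.119874 = 102,310.4120
PV₀ = 102,310.4120 / (1+0.111)^3 = 102,310.4120 / 1.371331 = 74,606.6701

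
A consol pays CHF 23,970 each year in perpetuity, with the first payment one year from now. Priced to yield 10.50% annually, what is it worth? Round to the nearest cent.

PV = PMT / i = 23970 / 0.105 = 228,285.7143

CHF 228,285.71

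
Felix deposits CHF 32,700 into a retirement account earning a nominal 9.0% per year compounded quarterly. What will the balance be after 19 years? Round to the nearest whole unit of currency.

CHF 177,403

i = 0.09/4 = 0.0225 per quarter; n = 19·4 = 76.
32,700 × (1+0.0225)^76 = 32,700 × 5.425154 = 177,402.5345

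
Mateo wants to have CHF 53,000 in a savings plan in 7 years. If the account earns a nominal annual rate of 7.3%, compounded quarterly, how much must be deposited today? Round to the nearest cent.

CHF 31,941.27

With 4 periods per year: i = 0.01825, n = 28.
Discount factor = (1+0.01825)^(−28) = 0.602665; PV = 53,000 × 0.602665 = 31,941.2674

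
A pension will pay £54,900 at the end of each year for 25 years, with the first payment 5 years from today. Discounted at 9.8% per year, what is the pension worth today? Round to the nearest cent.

£348,193.62

Value one period before first payment (t=4): 54900 × [1 − (1+0.098)^(−25)] / 0.098 = 54900 × 9.218448 = 506,092.8068
PV₀ = 506,092.8068 / (1+0.098)^4 = 506,092.8068 / 1.453481 = 348,193.6160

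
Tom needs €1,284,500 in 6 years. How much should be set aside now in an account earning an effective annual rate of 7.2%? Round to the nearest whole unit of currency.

PV = 1,284,500 / (1 + 0.072)^6 = 1,284,500 / 1.517640 = 846,380.0079

€846,380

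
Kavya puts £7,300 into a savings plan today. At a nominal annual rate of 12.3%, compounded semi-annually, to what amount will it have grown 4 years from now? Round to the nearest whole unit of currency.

i = 0.123/2 = 0.0615 per half-year; n = 4·2 = 8.
FV = PV·(1+i)^n = 7,300 × 1.611981 = 11,767.4632

£11,767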